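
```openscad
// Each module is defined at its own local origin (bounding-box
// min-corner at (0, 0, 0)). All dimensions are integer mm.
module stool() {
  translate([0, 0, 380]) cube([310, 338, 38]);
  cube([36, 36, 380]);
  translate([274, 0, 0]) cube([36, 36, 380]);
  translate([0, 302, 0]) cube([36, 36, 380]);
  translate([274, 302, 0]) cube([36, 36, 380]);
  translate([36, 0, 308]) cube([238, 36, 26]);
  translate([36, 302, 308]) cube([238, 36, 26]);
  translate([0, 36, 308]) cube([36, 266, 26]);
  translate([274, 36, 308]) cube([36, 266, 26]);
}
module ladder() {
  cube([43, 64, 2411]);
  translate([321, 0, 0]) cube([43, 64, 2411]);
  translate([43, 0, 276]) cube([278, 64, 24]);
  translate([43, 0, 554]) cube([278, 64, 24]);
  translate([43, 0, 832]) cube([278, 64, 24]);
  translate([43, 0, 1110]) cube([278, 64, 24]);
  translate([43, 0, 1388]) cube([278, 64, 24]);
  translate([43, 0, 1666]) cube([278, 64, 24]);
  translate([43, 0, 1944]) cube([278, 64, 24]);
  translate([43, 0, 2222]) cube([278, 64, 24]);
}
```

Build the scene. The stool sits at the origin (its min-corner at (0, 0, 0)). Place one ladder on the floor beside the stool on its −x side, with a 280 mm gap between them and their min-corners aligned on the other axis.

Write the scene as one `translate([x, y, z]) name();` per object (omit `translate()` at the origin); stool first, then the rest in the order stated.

stool();
translate([-644, 0, 0]) ladder();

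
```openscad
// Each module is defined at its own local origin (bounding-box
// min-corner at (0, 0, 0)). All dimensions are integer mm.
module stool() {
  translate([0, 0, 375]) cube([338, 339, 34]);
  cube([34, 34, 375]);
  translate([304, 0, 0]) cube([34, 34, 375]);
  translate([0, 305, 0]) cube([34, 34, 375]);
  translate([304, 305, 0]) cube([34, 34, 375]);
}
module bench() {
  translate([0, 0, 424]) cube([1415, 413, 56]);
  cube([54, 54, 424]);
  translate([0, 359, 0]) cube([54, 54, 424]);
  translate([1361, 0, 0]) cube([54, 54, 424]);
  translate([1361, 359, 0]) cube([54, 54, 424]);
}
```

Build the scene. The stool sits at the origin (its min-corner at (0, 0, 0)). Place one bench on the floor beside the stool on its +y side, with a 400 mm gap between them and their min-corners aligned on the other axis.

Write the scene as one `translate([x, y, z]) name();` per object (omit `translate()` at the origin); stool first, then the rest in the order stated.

stool();
translate([0, 739, 0]) bench();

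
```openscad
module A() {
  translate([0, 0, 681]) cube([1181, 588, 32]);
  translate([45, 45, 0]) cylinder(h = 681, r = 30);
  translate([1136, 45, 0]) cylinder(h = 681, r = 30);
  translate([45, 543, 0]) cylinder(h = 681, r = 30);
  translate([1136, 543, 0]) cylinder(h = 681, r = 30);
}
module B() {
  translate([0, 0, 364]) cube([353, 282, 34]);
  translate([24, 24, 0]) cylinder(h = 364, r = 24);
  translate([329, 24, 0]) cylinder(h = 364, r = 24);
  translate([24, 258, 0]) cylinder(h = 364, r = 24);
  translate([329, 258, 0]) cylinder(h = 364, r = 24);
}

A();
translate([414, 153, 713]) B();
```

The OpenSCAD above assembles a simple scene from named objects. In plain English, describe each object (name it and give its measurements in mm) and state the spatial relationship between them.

A is a table: top 1181 mm (x) × 588 mm (y), 32 mm thick, upper face at z = 713 mm, on four round legs of 60 mm diameter, each leg's bounding box inset 15 mm from the nearest pair of top edges, running from z = 0 to the bottom of the top.

B is a four-legged stool. The seat is 353×282 mm, 34 mm thick, top at z = 398 mm. It stands on four round legs, each 48 mm in diameter, from z = 0 to the seat underside, each leg's axis is inset half a diameter from the nearest pair of seat edges (so the leg's bounding box is flush with the corner).

The stool is on top of the table, centred.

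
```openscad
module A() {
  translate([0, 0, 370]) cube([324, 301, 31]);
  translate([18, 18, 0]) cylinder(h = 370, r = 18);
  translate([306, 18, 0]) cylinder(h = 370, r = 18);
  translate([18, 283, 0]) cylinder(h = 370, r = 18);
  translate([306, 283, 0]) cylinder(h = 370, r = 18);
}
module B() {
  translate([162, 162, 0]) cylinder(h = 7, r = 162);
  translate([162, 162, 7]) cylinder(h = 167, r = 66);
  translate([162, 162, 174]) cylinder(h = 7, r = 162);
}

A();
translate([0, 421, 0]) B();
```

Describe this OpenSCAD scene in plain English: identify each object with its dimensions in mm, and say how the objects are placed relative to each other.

A is a simple wooden stool: a rectangular seat 324 mm (x) by 301 mm (y), 31 mm thick, top face at z = 401 mm, on four round legs, each 36 mm in diameter. The legs rest on z = 0, each leg's axis is inset half a diameter from the nearest pair of seat edges (so the leg's bounding box is flush with the corner).

B is a spool: two coaxial disc flanges of radius 162 mm and thickness 7 mm, joined by a core cylinder of radius 66 mm and height 167 mm. The lower flange rests on z = 0 and the three cylinders share a vertical axis.

The spool is on the floor beside the stool on its +y side.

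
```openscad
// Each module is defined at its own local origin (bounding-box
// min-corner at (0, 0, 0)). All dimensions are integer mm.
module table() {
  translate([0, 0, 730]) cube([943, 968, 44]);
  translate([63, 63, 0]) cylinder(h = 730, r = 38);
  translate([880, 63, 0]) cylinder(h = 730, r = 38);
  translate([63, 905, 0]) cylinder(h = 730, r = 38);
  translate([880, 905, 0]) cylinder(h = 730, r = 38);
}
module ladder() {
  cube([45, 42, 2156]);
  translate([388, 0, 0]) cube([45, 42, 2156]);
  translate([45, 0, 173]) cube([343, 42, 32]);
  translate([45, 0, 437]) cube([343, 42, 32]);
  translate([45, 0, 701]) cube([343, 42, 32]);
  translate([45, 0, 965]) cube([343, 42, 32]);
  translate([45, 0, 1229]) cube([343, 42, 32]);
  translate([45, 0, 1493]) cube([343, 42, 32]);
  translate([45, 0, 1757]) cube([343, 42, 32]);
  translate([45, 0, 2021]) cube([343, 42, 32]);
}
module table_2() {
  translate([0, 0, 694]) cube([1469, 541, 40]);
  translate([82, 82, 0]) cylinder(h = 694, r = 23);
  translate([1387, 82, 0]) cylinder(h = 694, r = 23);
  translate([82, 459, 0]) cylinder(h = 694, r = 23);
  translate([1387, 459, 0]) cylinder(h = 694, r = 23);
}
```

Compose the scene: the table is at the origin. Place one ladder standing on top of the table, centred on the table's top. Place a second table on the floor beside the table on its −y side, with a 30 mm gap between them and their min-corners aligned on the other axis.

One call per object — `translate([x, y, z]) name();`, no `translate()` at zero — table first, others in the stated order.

table();
translate([255, 463, 774]) ladder();
translate([0, -571, 0]) table_2();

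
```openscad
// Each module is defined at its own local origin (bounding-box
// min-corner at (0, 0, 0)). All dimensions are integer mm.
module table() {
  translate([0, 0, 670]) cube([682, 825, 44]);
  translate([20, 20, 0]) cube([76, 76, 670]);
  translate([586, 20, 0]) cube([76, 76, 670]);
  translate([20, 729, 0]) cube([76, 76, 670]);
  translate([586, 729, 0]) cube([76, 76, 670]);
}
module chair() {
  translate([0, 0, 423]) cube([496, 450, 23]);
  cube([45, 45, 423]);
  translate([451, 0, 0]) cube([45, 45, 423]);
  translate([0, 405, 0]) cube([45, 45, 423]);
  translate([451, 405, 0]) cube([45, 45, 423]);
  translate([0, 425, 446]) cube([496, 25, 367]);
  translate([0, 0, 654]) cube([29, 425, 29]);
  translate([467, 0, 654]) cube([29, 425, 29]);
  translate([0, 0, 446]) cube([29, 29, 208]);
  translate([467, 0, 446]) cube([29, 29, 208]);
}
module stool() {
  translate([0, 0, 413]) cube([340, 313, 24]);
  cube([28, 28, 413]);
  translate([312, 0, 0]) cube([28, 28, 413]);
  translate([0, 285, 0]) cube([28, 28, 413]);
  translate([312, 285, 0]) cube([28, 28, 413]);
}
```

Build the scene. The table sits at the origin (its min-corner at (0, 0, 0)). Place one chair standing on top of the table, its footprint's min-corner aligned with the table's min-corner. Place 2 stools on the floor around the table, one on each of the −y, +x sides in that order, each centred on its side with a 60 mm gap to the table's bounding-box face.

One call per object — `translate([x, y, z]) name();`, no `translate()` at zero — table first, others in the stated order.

table();
translate([0, 0, 714]) chair();
translate([171, -373, 0]) stool();
translate([742, 256, 0]) stool();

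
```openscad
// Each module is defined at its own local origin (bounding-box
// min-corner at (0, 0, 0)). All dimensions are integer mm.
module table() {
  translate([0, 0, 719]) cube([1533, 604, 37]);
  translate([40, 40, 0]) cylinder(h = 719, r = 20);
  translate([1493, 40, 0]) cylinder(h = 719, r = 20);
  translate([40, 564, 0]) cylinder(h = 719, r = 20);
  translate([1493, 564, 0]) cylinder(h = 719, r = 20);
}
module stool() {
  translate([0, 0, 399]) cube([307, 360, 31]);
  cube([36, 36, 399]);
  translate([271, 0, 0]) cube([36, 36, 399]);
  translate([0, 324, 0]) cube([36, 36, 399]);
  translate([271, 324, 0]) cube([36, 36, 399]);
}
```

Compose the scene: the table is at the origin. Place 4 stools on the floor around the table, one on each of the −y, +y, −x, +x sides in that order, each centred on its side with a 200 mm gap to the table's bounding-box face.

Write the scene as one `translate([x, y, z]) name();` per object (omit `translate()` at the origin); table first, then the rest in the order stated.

table();
translate([613, -560, 0]) stool();
translate([613, 804, 0]) stool();
translate([-507, 122, 0]) stool();
translate([1733, 122, 0]) stool();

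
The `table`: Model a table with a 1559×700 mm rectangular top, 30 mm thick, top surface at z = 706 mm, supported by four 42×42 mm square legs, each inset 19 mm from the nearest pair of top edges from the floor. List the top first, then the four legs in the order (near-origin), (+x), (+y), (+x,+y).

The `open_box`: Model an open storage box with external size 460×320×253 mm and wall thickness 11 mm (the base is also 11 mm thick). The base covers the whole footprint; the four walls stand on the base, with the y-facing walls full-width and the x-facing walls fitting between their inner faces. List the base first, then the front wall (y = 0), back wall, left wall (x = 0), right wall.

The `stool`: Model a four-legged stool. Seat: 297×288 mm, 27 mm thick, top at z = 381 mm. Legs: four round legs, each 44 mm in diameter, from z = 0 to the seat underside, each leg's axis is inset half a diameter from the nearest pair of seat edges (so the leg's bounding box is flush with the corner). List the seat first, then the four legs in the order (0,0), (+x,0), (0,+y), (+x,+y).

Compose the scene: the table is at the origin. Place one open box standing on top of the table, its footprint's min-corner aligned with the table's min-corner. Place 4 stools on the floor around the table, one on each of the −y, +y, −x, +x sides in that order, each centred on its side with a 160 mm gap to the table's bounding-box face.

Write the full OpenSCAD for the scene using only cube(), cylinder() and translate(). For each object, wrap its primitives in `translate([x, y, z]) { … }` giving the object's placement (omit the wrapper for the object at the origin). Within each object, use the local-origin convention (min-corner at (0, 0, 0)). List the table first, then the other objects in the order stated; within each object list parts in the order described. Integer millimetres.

translate([0, 0, 676]) cube([1559, 700, 30]);
translate([19, 19, 0]) cube([42, 42, 676]);
translate([1498, 19, 0]) cube([42, 42, 676]);
translate([19, 639, 0]) cube([42, 42, 676]);
translate([1498, 639, 0]) cube([42, 42, 676]);
translate([0, 0, 706]) {
  cube([460, 320, 11]);
  translate([0, 0, 11]) cube([460, 11, 242]);
  translate([0, 309, 11]) cube([460, 11, 242]);
  translate([0, 11, 11]) cube([11, 298, 242]);
  translate([449, 11, 11]) cube([11, 298, 242]);
}
translate([631, -448, 0]) {
  translate([0, 0, 354]) cube([297, 288, 27]);
  translate([22, 22, 0]) cylinder(h = 354, r = 22);
  translate([275, 22, 0]) cylinder(h = 354, r = 22);
  translate([22, 266, 0]) cylinder(h = 354, r = 22);
  translate([275, 266, 0]) cylinder(h = 354, r = 22);
}
translate([631, 860, 0]) {
  translate([0, 0, 354]) cube([297, 288, 27]);
  translate([22, 22, 0]) cylinder(h = 354, r = 22);
  translate([275, 22, 0]) cylinder(h = 354, r = 22);
  translate([22, 266, 0]) cylinder(h = 354, r = 22);
  translate([275, 266, 0]) cylinder(h = 354, r = 22);
}
translate([-457, 206, 0]) {
  translate([0, 0, 354]) cube([297, 288, 27]);
  translate([22, 22, 0]) cylinder(h = 354, r = 22);
  translate([275, 22, 0]) cylinder(h = 354, r = 22);
  translate([22, 266, 0]) cylinder(h = 354, r = 22);
  translate([275, 266, 0]) cylinder(h = 354, r = 22);
}
translate([1719, 206, 0]) {
  translate([0, 0, 354]) cube([297, 288, 27]);
  translate([22, 22, 0]) cylinder(h = 354, r = 22);
  translate([275, 22, 0]) cylinder(h = 354, r = 22);
  translate([22, 266, 0]) cylinder(h = 354, r = 22);
  translate([275, 266, 0]) cylinder(h = 354, r = 22);
}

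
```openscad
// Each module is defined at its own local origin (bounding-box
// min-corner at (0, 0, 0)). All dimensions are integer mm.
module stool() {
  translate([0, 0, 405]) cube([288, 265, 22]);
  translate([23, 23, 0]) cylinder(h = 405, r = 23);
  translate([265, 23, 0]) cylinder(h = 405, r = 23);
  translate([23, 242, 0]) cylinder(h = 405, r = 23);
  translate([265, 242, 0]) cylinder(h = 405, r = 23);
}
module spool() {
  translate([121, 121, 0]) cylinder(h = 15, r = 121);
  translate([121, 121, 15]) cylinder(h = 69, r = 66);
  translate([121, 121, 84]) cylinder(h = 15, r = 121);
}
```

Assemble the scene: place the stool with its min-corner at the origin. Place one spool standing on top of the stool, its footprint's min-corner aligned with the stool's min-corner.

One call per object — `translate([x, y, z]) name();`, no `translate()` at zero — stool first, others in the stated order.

stool();
translate([0, 0, 427]) spool();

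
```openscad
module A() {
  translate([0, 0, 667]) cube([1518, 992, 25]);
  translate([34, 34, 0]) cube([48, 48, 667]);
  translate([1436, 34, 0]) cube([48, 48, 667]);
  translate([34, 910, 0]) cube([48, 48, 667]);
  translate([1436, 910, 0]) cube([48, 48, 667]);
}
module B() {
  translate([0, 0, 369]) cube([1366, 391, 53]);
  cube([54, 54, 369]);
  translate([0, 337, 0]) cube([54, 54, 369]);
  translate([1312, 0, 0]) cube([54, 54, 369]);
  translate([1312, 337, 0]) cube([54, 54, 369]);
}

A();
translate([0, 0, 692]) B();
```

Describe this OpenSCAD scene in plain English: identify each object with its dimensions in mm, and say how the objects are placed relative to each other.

A is a table: top 1518 mm (x) × 992 mm (y), 25 mm thick, upper face at z = 692 mm, on four 48×48 mm square legs, each inset 34 mm from the nearest pair of top edges, running from z = 0 to the bottom of the top.

B is a long wooden bench with a 1366 mm (x) × 391 mm (y) seat, 53 mm thick, its top surface 422 mm above the floor. Four 54 mm square legs at the seat corners, flush with the edges, run from z = 0 to the seat underside.

The bench is on top of the table.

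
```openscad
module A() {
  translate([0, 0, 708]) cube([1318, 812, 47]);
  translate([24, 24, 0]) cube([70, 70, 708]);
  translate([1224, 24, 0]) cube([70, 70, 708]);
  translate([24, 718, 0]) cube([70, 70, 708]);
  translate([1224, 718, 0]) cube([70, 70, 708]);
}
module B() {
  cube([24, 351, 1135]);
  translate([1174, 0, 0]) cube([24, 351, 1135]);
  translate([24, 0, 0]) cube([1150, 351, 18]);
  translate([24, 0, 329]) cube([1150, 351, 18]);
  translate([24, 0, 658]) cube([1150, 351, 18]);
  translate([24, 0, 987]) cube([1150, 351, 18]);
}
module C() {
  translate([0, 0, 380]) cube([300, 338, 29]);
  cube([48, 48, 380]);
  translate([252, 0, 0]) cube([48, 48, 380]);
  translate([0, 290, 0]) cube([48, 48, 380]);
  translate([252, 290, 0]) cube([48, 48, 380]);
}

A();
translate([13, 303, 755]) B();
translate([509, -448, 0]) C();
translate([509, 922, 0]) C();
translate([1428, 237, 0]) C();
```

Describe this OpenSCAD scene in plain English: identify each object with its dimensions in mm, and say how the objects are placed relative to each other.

A is a table with a 1318×812 mm rectangular top, 47 mm thick, top surface at z = 755 mm, supported by four 70×70 mm square legs, each inset 24 mm from the nearest pair of top edges, running from the floor.

B is a bookshelf 1198 mm wide overall, 351 mm deep and 1135 mm tall. The two sides are 24 mm thick vertical panels. 4 horizontal shelves of 18 mm thickness span between the inner faces of the sides; the lowest shelf sits on the floor and shelves are stacked with a clear vertical gap of 311 mm between each pair.

C is a four-legged stool. The seat is 300×338 mm, 29 mm thick, top at z = 409 mm. It stands on four square legs, each 48×48 mm in cross-section, from z = 0 to the seat underside, each flush with a corner of the seat.

The bookshelf is on top of the table. Three stools sit around the table at the −y, +y, +x sides.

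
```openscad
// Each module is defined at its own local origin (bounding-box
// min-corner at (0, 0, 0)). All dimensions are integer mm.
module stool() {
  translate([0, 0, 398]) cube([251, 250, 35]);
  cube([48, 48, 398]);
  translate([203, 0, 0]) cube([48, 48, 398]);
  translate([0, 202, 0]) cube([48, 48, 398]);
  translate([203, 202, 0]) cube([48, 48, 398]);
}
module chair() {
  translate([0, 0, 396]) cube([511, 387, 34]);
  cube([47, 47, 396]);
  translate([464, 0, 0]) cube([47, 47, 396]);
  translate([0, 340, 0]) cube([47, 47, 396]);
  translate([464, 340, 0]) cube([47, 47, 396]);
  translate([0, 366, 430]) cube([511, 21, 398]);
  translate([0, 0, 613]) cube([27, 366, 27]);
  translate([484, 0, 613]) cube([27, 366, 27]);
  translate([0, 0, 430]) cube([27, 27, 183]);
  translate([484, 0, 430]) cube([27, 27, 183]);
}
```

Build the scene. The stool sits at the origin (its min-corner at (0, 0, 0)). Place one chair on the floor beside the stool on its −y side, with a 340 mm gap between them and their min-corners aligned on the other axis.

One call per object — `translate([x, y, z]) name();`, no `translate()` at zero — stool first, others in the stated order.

stool();
translate([0, -727, 0]) chair();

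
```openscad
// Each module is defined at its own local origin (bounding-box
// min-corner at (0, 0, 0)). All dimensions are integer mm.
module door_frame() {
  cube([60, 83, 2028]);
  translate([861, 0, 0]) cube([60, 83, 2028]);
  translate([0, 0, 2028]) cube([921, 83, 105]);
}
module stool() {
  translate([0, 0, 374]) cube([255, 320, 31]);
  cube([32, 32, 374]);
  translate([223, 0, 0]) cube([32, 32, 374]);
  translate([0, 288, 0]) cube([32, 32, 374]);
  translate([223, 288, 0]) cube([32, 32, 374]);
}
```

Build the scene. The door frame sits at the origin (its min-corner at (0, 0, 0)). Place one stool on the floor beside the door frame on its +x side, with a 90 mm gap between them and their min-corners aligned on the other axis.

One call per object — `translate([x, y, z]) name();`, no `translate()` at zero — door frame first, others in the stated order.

door_frame();
translate([1011, 0, 0]) stool();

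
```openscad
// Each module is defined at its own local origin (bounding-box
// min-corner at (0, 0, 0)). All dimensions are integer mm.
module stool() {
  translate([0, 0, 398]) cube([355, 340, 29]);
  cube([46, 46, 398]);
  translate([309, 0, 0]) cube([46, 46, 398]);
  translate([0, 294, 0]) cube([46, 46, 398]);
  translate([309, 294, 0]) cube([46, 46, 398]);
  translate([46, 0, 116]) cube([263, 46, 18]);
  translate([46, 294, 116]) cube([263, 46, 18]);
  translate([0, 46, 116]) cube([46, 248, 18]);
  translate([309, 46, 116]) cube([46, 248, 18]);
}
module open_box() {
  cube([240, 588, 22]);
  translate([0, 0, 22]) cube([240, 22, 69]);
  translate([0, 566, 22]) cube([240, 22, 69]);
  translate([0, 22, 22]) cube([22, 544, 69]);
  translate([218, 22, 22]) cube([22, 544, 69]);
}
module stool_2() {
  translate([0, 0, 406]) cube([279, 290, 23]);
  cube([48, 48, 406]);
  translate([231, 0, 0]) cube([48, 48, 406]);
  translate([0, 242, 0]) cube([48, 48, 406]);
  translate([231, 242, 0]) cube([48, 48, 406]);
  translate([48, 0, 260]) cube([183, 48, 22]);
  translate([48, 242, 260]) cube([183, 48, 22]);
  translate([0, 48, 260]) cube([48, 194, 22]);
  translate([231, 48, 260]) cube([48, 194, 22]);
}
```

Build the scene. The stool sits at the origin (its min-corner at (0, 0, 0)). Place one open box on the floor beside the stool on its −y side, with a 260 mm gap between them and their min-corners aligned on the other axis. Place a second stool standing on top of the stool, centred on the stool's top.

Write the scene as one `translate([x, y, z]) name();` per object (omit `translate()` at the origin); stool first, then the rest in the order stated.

stool();
translate([0, -848, 0]) open_box();
translate([38, 25, 427]) stool_2();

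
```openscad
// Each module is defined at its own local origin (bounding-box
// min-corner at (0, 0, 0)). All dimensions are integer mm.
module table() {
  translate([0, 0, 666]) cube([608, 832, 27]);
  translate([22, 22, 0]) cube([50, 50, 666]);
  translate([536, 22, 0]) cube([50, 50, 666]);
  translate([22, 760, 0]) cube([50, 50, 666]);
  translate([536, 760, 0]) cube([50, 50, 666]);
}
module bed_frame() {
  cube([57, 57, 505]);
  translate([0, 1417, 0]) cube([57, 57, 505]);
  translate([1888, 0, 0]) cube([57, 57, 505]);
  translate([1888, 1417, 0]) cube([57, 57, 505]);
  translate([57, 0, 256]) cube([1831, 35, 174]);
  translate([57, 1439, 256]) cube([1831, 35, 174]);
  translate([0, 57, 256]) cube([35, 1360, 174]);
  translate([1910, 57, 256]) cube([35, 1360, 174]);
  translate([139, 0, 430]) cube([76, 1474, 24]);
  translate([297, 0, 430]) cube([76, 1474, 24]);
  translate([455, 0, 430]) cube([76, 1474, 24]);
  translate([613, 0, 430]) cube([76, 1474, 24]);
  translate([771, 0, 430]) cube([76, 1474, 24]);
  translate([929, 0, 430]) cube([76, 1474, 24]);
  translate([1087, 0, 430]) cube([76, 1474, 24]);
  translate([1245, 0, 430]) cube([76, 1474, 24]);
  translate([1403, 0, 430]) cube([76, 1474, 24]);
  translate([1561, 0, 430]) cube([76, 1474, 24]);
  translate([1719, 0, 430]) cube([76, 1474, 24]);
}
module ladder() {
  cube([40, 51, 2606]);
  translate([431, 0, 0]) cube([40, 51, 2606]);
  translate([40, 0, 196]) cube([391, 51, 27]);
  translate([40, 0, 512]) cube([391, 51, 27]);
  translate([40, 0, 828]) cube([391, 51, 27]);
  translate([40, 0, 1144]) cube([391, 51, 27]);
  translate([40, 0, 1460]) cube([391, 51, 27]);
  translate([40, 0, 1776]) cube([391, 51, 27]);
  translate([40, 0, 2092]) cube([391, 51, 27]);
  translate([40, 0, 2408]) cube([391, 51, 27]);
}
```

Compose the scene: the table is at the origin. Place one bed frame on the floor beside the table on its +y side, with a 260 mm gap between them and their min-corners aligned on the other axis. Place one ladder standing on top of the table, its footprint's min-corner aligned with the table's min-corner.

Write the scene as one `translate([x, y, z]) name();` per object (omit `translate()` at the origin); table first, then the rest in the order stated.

table();
translate([0, 1092, 0]) bed_frame();
translate([0, 0, 693]) ladder();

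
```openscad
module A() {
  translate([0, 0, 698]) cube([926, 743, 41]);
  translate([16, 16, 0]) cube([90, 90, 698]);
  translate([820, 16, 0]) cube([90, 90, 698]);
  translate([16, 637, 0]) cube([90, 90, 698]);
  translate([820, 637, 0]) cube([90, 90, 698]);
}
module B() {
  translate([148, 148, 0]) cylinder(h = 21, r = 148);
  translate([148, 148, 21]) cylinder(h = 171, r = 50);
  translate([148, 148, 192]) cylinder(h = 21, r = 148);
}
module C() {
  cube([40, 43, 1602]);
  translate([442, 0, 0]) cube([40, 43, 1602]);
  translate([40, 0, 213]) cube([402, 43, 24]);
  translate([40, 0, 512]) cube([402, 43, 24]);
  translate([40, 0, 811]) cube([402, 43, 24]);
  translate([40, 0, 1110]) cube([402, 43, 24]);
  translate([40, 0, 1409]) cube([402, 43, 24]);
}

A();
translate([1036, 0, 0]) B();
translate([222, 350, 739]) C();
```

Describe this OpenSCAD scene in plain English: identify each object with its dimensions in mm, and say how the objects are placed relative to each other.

A is a table with a 926×743 mm rectangular top, 41 mm thick, top surface at z = 739 mm, supported by four 90×90 mm square legs, each inset 16 mm from the nearest pair of top edges, running from the floor.

B is a spool: two coaxial disc flanges of radius 148 mm and thickness 21 mm, joined by a core cylinder of radius 50 mm and height 171 mm. The lower flange rests on z = 0 and the three cylinders share a vertical axis.

C is a wooden ladder with two side rails of 40×43 mm section and 1602 mm height, set 482 mm apart overall. Between them run 5 rectangular rungs (43 mm deep, 24 mm thick), front faces flush with the rails' −y face. The bottom of the first rung is 213 mm above the floor and each subsequent rung is 299 mm higher than the one below.

The spool is on the floor beside the table on its +x side. The ladder is on top of the table, centred.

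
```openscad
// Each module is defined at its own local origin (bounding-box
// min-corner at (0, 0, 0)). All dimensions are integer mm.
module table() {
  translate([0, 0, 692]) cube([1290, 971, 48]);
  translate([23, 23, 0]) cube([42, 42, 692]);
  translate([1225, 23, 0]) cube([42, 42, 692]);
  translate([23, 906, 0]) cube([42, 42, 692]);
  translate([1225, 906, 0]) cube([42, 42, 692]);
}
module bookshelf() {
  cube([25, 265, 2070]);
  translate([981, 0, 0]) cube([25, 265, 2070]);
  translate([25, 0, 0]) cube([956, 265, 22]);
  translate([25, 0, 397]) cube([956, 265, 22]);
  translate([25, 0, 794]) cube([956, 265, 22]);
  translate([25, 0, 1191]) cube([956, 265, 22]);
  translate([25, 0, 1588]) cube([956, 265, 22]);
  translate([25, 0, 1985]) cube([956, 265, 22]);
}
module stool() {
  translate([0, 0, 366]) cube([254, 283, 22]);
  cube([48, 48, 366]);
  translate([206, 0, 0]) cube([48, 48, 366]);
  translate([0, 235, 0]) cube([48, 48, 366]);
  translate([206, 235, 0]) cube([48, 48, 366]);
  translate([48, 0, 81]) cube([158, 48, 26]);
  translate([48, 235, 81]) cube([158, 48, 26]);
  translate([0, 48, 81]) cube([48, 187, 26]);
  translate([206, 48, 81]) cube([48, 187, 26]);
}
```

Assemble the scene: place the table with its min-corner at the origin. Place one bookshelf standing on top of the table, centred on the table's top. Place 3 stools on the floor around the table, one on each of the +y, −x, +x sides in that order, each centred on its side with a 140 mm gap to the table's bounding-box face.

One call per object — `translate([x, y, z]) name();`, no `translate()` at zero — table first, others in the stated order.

table();
translate([142, 353, 740]) bookshelf();
translate([518, 1111, 0]) stool();
translate([-394, 344, 0]) stool();
translate([1430, 344, 0]) stool();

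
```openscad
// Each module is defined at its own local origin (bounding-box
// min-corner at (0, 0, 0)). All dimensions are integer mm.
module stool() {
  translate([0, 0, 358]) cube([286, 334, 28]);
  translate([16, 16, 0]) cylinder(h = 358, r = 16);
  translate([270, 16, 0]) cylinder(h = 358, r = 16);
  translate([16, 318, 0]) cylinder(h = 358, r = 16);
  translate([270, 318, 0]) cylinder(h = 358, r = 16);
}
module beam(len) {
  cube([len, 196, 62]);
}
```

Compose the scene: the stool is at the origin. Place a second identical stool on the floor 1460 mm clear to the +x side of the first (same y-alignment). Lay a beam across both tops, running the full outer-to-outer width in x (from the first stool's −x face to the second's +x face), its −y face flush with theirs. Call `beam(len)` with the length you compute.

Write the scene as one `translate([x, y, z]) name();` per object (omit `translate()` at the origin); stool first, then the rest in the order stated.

stool();
translate([1746, 0, 0]) stool();
translate([0, 0, 386]) beam(2032);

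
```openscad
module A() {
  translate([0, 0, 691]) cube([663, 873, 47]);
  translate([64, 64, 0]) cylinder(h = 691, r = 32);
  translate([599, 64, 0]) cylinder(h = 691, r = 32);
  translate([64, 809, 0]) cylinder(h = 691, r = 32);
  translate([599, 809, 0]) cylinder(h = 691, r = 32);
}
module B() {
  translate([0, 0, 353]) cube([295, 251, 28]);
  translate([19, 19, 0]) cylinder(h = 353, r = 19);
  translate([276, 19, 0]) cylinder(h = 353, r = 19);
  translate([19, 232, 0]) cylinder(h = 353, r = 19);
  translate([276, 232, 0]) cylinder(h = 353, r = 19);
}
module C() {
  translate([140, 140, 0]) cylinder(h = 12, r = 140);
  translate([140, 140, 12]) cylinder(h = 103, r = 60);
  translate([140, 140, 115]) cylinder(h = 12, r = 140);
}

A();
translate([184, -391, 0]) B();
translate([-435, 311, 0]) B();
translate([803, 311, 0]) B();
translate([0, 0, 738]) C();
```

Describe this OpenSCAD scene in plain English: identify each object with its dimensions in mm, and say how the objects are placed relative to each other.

A is a table with a 663×873 mm rectangular top, 47 mm thick, top surface at z = 738 mm, supported by four round legs of 64 mm diameter, each leg's bounding box inset 32 mm from the nearest pair of top edges, running from the floor.

B is a simple wooden stool: a rectangular seat 295 mm (x) by 251 mm (y), 28 mm thick, top face at z = 381 mm, on four round legs, each 38 mm in diameter. The legs rest on z = 0, each leg's axis is inset half a diameter from the nearest pair of seat edges (so the leg's bounding box is flush with the corner).

C is a spool: two coaxial disc flanges of radius 140 mm and thickness 12 mm, joined by a core cylinder of radius 60 mm and height 103 mm. The lower flange rests on z = 0 and the three cylinders share a vertical axis.

Three stools sit around the table at the −y, −x, +x sides. The spool is on top of the table.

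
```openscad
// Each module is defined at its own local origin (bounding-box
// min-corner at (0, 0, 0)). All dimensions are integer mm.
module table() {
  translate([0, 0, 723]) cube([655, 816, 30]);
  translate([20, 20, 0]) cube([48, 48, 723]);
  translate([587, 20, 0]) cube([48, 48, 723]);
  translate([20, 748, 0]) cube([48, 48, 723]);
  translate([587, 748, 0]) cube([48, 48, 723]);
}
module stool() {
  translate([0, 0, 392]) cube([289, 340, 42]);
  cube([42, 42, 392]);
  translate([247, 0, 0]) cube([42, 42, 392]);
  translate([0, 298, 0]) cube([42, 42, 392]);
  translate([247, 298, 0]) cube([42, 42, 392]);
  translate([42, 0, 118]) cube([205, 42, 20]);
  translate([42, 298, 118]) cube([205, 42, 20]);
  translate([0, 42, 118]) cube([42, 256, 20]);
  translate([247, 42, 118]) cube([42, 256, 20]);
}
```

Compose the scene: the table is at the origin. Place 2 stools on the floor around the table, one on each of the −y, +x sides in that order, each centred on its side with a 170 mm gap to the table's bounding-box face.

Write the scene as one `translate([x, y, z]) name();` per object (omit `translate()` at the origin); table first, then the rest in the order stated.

table();
translate([183, -510, 0]) stool();
translate([825, 238, 0]) stool();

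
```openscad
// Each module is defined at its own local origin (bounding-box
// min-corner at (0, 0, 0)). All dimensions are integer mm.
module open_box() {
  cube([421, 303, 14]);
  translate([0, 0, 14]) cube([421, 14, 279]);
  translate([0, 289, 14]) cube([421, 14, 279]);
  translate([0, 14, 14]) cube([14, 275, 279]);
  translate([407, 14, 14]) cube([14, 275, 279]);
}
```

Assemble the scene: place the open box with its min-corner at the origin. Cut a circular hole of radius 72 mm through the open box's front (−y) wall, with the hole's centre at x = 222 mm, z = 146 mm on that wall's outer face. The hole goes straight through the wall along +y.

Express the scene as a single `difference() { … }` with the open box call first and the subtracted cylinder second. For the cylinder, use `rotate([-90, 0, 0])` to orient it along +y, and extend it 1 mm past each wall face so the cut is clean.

difference() {
  open_box();
  translate([222, -1, 146]) rotate([-90, 0, 0]) cylinder(h = 16, r = 72);
}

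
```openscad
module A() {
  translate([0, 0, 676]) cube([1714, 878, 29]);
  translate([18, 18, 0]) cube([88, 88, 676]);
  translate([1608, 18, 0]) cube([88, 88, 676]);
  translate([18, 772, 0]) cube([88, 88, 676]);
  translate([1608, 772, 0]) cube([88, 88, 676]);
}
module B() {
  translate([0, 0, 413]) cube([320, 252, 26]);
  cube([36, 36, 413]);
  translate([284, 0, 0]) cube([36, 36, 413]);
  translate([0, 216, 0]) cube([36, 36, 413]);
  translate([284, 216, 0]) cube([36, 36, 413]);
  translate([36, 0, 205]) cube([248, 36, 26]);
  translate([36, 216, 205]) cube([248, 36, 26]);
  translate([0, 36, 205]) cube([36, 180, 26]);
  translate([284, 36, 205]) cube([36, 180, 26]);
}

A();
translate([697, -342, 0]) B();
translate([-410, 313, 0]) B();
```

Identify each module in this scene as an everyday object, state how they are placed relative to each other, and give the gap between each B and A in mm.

A is a table. B is a stool. Two stools sit around the table at the −y, −x sides. The gap between each stool and the table is 90 mm.

Each stool's nearest face is 90 mm from the table's bounding box.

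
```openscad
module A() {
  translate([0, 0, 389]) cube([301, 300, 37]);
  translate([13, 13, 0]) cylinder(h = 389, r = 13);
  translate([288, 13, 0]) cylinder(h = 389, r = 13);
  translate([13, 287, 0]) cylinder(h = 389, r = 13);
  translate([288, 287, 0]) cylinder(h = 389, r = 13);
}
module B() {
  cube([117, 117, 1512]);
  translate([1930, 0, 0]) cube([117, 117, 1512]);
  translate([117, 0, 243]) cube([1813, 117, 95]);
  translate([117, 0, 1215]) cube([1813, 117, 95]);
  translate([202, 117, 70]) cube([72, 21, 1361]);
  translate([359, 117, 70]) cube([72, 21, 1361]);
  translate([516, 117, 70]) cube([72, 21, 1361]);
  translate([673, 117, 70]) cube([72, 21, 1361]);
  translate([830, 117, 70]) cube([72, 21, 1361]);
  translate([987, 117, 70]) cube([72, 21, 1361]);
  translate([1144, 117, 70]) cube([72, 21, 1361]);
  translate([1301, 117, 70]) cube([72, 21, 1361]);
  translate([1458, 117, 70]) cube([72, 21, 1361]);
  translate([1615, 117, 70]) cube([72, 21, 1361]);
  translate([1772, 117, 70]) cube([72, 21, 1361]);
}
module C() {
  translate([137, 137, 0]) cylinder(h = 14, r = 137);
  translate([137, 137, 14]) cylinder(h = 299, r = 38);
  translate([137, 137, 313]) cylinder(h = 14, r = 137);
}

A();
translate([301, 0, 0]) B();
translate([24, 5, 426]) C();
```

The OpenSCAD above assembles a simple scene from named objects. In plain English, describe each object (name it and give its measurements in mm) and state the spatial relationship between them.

A is a simple wooden stool: a rectangular seat 301 mm (x) by 300 mm (y), 37 mm thick, top face at z = 426 mm, on four round legs, each 26 mm in diameter. The legs rest on z = 0, each leg's axis is inset half a diameter from the nearest pair of seat edges (so the leg's bounding box is flush with the corner).

B is a fence section. Two 117×117 mm posts, 1512 mm tall, stand on the floor with a clear span of 1813 mm between their inner faces. Two horizontal rails of 117×95 mm section span the gap between the posts with their undersides at z = 243 mm and z = 1215 mm, flush with the posts' −y face. 11 pickets, each 72 mm wide, 21 mm thick and 1361 mm tall, are fixed to the +y face of the rails with their bottoms at z = 70 mm, evenly spaced across the span with equal gaps (rounded down to the nearest mm) at the −x end and between each pair — any rounding remainder accumulates at the +x end.

C is a spool: two coaxial disc flanges of radius 137 mm and thickness 14 mm, joined by a core cylinder of radius 38 mm and height 299 mm. The lower flange rests on z = 0 and the three cylinders share a vertical axis.

The fence section is against the stool's +x side, with their −y faces flush. The spool is on top of the stool.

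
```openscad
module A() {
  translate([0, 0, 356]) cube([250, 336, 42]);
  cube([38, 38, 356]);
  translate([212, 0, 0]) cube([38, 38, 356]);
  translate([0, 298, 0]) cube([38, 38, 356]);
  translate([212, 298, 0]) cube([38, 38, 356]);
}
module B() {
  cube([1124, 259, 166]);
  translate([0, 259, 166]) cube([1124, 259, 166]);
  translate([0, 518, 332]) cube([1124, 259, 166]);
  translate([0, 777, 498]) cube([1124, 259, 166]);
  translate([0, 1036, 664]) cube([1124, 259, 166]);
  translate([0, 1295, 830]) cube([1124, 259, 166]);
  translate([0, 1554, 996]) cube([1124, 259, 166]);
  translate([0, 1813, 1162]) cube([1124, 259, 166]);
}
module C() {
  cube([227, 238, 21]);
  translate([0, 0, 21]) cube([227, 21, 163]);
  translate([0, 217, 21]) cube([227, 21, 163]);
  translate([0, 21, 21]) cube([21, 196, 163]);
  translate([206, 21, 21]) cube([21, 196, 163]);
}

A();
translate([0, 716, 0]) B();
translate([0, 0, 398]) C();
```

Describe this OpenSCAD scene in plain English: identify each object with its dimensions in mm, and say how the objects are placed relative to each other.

A is a four-legged stool. The seat is a 250×336×42 mm slab whose top surface is at z = 398 mm; four square legs, each 38×38 mm in cross-section, run from the floor (z = 0) to the underside of the seat, each flush with a corner of the seat.

B is a run of 8 identical solid stair steps. Each tread is 1124×259 mm and each step block is 166 mm high. Step 1 rests on the floor; step k is offset from step 1 by (k−1)×259 mm in y and (k−1)×166 mm in z.

C is an open storage box with external size 227×238×184 mm and wall thickness 21 mm (the base is also 21 mm thick). The base covers the whole footprint; the four walls stand on the base, with the y-facing walls full-width and the x-facing walls fitting between their inner faces.

The staircase is on the floor beside the stool on its +y side. The open box is on top of the stool.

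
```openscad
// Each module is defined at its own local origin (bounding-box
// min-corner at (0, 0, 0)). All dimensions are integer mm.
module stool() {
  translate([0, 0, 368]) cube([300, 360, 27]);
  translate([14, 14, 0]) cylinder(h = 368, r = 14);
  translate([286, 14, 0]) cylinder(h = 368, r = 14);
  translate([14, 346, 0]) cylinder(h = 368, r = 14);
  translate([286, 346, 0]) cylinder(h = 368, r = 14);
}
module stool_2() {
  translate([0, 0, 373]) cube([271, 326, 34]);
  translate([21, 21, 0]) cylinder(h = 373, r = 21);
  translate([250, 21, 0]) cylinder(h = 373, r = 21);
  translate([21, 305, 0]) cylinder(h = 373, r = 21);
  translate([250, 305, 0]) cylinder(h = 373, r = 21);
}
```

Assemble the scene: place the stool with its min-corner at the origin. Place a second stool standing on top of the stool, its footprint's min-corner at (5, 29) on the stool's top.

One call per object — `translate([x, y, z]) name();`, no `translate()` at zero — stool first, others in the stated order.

stool();
translate([5, 29, 395]) stool_2();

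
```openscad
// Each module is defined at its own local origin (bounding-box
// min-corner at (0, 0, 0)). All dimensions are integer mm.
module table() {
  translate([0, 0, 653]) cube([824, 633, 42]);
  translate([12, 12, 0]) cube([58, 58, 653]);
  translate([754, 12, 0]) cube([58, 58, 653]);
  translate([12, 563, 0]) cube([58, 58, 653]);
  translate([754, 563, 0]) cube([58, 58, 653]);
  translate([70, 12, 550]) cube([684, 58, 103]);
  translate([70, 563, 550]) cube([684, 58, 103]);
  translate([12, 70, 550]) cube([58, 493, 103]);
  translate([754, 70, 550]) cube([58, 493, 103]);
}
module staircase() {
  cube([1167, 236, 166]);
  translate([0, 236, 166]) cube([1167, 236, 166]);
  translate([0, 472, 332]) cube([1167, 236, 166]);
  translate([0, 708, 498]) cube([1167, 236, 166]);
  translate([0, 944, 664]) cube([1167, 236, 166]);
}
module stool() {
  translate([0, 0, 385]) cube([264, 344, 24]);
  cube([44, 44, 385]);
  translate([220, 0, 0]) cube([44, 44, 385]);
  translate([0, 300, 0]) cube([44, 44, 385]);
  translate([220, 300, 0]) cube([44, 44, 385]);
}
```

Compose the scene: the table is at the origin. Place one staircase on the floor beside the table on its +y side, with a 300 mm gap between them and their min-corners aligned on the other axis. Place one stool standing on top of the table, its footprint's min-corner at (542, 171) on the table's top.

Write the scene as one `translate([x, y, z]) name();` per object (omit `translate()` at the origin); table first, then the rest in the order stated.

table();
translate([0, 933, 0]) staircase();
translate([542, 171, 695]) stool();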